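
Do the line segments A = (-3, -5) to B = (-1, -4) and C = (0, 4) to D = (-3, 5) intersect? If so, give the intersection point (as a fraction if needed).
No (intersection of containing lines falls outside at least one segment)

Parametrize and solve: t = 6, s = -3. At least one of these is outside [0, 1], so the segments do not intersect.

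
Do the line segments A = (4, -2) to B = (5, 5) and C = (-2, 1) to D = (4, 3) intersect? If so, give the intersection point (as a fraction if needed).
No (intersection of containing lines falls outside at least one segment)

Parametrize and solve: t = 3/4, s = 9/8. At least one of these is outside [0, 1], so the segments do not intersect.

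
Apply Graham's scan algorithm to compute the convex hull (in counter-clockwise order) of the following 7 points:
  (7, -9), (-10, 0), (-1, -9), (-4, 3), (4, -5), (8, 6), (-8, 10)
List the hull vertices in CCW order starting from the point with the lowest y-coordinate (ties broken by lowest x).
Hull (CCW) = [(-1, -9), (7, -9), (8, 6), (-8, 10), (-10, 0)]

Graham scan procedure:
  1. Find the pivot p₀ = point with lowest y (tie → lowest x): (-1, -9).
  2. Sort the remaining points by polar angle around p₀.
  3. Walk through sorted points, maintaining a stack; pop the top while the last three entries make a non-left turn (cross product ≤ 0).
  4. Final stack is the convex hull in CCW order: (-1, -9), (7, -9), (8, 6), (-8, 10), (-10, 0).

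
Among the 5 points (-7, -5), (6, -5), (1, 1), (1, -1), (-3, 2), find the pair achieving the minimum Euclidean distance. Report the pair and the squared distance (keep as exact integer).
Pair = ((1, 1), (1, -1)); squared distance = 4

Compute all C(5, 2) = 10 pairwise squared distances (x_i − x_j)² + (y_i − y_j)². The minimum is 4, attained by the pair ((1, 1), (1, -1)).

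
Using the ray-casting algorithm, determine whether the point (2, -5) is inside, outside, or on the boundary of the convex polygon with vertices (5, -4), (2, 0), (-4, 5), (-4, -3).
The point (2, -5) lies strictly outside the polygon

Cast a horizontal ray to the right from the query point and count how many polygon edges it crosses (each edge strictly once or zero times, handled with the usual half-open convention). 
Parity of crossings → even ⇒ outside.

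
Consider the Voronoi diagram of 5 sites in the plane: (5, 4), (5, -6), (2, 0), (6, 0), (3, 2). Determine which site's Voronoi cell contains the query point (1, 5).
Nearest site = (3, 2)

The Voronoi cell of site s contains exactly those query points closer to s than to any other site. Compute squared distances from q = (1, 5) to each site:
  (3 − 1)² + (2 − 5)² = 13
  (5 − 1)² + (4 − 5)² = 17
  (2 − 1)² + (0 − 5)² = 26
  (6 − 1)² + (0 − 5)² = 50
  (5 − 1)² + (-6 − 5)² = 137
Minimum is attained by (3, 2), so q lies in its Voronoi cell.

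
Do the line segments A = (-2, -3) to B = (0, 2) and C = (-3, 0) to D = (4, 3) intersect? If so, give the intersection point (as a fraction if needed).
Yes; intersection at (-10/29, 33/29) (t = 24/29 on AB, s = 11/29 on CD)

Parametrize AB as A + t(B − A) = (-2 + 2 t, -3 + 5 t) and CD as C + s(D − C) = (-3 + 7 s, 0 + 3 s). Solve the linear system for (t, s). Determinant = 29 ≠ 0, so a unique intersection of the containing lines exists. Solution: t = 24/29, s = 11/29 — both in [0, 1], so the segments cross. Intersection point: (-10/29, 33/29).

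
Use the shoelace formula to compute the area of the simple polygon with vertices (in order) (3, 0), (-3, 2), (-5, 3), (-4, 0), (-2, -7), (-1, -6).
Area = 35

Shoelace formula: Area = (1/2) |Σ_i (x_i · y_{i+1} − x_{i+1} · y_i)| (indices mod n). Compute each cross term:
  (3)(2) − (-3)(0) = 6
  (-3)(3) − (-5)(2) = 1
  (-5)(0) − (-4)(3) = 12
  (-4)(-7) − (-2)(0) = 28
  (-2)(-6) − (-1)(-7) = 5
  (-1)(0) − (3)(-6) = 18
Sum = 70, so (signed) Area = 70/2 = 35, |Area| = 35.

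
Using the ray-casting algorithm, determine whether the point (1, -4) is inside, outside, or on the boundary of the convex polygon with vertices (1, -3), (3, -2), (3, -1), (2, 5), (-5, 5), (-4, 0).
The point (1, -4) lies strictly outside the polygon

Cast a horizontal ray to the right from the query point and count how many polygon edges it crosses (each edge strictly once or zero times, handled with the usual half-open convention). 
Parity of crossings → even ⇒ outside.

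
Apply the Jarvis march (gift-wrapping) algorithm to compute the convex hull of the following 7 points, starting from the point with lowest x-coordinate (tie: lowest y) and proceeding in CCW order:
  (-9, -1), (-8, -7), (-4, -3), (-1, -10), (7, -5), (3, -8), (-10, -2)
Hull (CCW) = [(-10, -2), (-8, -7), (-1, -10), (3, -8), (7, -5), (-9, -1)]

Jarvis march: at each step, from the current hull vertex p, select the next vertex q as the point such that every other point lies strictly to the left of (or on) the directed line p → q. (Equivalently: for every other point r, the cross product (q − p) × (r − p) ≥ 0.)
Starting point (lowest x, tie lowest y): (-10, -2). Wrap until returning to start. Resulting hull: (-10, -2), (-8, -7), (-1, -10), (3, -8), (7, -5), (-9, -1).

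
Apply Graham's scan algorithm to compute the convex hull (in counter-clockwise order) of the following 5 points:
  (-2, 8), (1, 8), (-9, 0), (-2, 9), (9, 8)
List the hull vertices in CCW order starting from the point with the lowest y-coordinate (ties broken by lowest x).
Hull (CCW) = [(-9, 0), (9, 8), (-2, 9)]

Graham scan procedure:
  1. Find the pivot p₀ = point with lowest y (tie → lowest x): (-9, 0).
  2. Sort the remaining points by polar angle around p₀.
  3. Walk through sorted points, maintaining a stack; pop the top while the last three entries make a non-left turn (cross product ≤ 0).
  4. Final stack is the convex hull in CCW order: (-9, 0), (9, 8), (-2, 9).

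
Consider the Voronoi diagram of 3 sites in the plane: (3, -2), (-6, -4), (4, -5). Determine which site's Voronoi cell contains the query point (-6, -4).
Nearest site = (-6, -4)

The Voronoi cell of site s contains exactly those query points closer to s than to any other site. Compute squared distances from q = (-6, -4) to each site:
  (-6 − -6)² + (-4 − -4)² = 0
  (3 − -6)² + (-2 − -4)² = 85
  (4 − -6)² + (-5 − -4)² = 101
Minimum is attained by (-6, -4), so q lies in its Voronoi cell.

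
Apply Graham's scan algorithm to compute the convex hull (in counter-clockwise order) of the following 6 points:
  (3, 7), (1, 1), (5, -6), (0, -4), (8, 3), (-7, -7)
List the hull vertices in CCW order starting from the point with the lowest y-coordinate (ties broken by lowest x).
Hull (CCW) = [(-7, -7), (5, -6), (8, 3), (3, 7)]

Graham scan procedure:
  1. Find the pivot p₀ = point with lowest y (tie → lowest x): (-7, -7).
  2. Sort the remaining points by polar angle around p₀.
  3. Walk through sorted points, maintaining a stack; pop the top while the last three entries make a non-left turn (cross product ≤ 0).
  4. Final stack is the convex hull in CCW order: (-7, -7), (5, -6), (8, 3), (3, 7).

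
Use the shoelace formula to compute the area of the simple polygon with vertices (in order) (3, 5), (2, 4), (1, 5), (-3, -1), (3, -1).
Area = 23

Shoelace formula: Area = (1/2) |Σ_i (x_i · y_{i+1} − x_{i+1} · y_i)| (indices mod n). Compute each cross term:
  (3)(4) − (2)(5) = 2
  (2)(5) − (1)(4) = 6
  (1)(-1) − (-3)(5) = 14
  (-3)(-1) − (3)(-1) = 6
  (3)(5) − (3)(-1) = 18
Sum = 46, so (signed) Area = 46/2 = 23, |Area| = 23.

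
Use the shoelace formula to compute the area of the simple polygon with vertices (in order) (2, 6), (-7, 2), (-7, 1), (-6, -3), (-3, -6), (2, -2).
Area = 141/2

Shoelace formula: Area = (1/2) |Σ_i (x_i · y_{i+1} − x_{i+1} · y_i)| (indices mod n). Compute each cross term:
  (2)(2) − (-7)(6) = 46
  (-7)(1) − (-7)(2) = 7
  (-7)(-3) − (-6)(1) = 27
  (-6)(-6) − (-3)(-3) = 27
  (-3)(-2) − (2)(-6) = 18
  (2)(6) − (2)(-2) = 16
Sum = 141, so (signed) Area = 141/2 = 141/2, |Area| = 141/2.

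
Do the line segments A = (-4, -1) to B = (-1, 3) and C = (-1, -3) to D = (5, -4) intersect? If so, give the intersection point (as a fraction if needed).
No (intersection of containing lines falls outside at least one segment)

Parametrize and solve: t = -1/3, s = -2/3. At least one of these is outside [0, 1], so the segments do not intersect.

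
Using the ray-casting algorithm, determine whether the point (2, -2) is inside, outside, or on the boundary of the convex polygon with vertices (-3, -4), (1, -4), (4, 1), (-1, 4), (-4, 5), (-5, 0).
The point (2, -2) lies strictly inside the polygon

Cast a horizontal ray to the right from the query point and count how many polygon edges it crosses (each edge strictly once or zero times, handled with the usual half-open convention). 
Parity of crossings → odd ⇒ inside.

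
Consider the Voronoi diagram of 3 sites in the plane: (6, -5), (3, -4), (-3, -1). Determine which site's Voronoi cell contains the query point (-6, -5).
Nearest site = (-3, -1)

The Voronoi cell of site s contains exactly those query points closer to s than to any other site. Compute squared distances from q = (-6, -5) to each site:
  (-3 − -6)² + (-1 − -5)² = 25
  (3 − -6)² + (-4 − -5)² = 82
  (6 − -6)² + (-5 − -5)² = 144
Minimum is attained by (-3, -1), so q lies in its Voronoi cell.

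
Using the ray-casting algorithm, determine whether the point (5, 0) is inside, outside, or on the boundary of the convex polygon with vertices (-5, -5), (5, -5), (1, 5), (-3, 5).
The point (5, 0) lies strictly outside the polygon

Cast a horizontal ray to the right from the query point and count how many polygon edges it crosses (each edge strictly once or zero times, handled with the usual half-open convention). 
Parity of crossings → even ⇒ outside.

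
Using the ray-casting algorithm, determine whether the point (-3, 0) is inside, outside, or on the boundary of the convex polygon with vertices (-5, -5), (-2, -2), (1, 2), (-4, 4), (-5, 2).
The point (-3, 0) lies strictly inside the polygon

Cast a horizontal ray to the right from the query point and count how many polygon edges it crosses (each edge strictly once or zero times, handled with the usual half-open convention). 
Parity of crossings → odd ⇒ inside.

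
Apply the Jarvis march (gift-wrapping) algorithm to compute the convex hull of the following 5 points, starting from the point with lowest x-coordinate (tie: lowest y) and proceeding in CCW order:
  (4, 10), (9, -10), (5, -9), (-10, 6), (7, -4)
Hull (CCW) = [(-10, 6), (5, -9), (9, -10), (4, 10)]

Jarvis march: at each step, from the current hull vertex p, select the next vertex q as the point such that every other point lies strictly to the left of (or on) the directed line p → q. (Equivalently: for every other point r, the cross product (q − p) × (r − p) ≥ 0.)
Starting point (lowest x, tie lowest y): (-10, 6). Wrap until returning to start. Resulting hull: (-10, 6), (5, -9), (9, -10), (4, 10).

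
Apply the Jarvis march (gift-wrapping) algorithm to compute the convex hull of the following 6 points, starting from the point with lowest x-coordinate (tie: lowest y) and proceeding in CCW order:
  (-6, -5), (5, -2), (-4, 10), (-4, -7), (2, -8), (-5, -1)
Hull (CCW) = [(-6, -5), (-4, -7), (2, -8), (5, -2), (-4, 10)]

Jarvis march: at each step, from the current hull vertex p, select the next vertex q as the point such that every other point lies strictly to the left of (or on) the directed line p → q. (Equivalently: for every other point r, the cross product (q − p) × (r − p) ≥ 0.)
Starting point (lowest x, tie lowest y): (-6, -5). Wrap until returning to start. Resulting hull: (-6, -5), (-4, -7), (2, -8), (5, -2), (-4, 10).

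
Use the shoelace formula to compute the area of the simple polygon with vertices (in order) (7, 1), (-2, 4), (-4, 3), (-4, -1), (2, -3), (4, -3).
Area = 101/2

Shoelace formula: Area = (1/2) |Σ_i (x_i · y_{i+1} − x_{i+1} · y_i)| (indices mod n). Compute each cross term:
  (7)(4) − (-2)(1) = 30
  (-2)(3) − (-4)(4) = 10
  (-4)(-1) − (-4)(3) = 16
  (-4)(-3) − (2)(-1) = 14
  (2)(-3) − (4)(-3) = 6
  (4)(1) − (7)(-3) = 25
Sum = 101, so (signed) Area = 101/2 = 101/2, |Area| = 101/2.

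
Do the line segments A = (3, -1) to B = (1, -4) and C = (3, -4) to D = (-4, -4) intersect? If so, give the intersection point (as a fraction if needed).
Yes; intersection at (1, -4) (t = 1 on AB, s = 2/7 on CD)

Parametrize AB as A + t(B − A) = (3 + -2 t, -1 + -3 t) and CD as C + s(D − C) = (3 + -7 s, -4 + 0 s). Solve the linear system for (t, s). Determinant = 21 ≠ 0, so a unique intersection of the containing lines exists. Solution: t = 1, s = 2/7 — both in [0, 1], so the segments cross. Intersection point: (1, -4).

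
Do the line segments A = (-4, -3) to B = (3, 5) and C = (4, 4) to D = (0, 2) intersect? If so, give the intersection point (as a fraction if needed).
Yes; intersection at (2/3, 7/3) (t = 2/3 on AB, s = 5/6 on CD)

Parametrize AB as A + t(B − A) = (-4 + 7 t, -3 + 8 t) and CD as C + s(D − C) = (4 + -4 s, 4 + -2 s). Solve the linear system for (t, s). Determinant = -18 ≠ 0, so a unique intersection of the containing lines exists. Solution: t = 2/3, s = 5/6 — both in [0, 1], so the segments cross. Intersection point: (2/3, 7/3).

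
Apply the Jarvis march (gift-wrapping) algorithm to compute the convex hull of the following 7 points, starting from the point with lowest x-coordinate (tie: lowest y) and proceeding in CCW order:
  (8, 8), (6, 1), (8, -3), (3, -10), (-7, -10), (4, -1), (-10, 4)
Hull (CCW) = [(-10, 4), (-7, -10), (3, -10), (8, -3), (8, 8)]

Jarvis march: at each step, from the current hull vertex p, select the next vertex q as the point such that every other point lies strictly to the left of (or on) the directed line p → q. (Equivalently: for every other point r, the cross product (q − p) × (r − p) ≥ 0.)
Starting point (lowest x, tie lowest y): (-10, 4). Wrap until returning to start. Resulting hull: (-10, 4), (-7, -10), (3, -10), (8, -3), (8, 8).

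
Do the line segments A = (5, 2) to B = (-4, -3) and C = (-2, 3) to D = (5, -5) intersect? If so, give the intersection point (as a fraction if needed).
Yes; intersection at (94/107, -31/107) (t = 49/107 on AB, s = 44/107 on CD)

Parametrize AB as A + t(B − A) = (5 + -9 t, 2 + -5 t) and CD as C + s(D − C) = (-2 + 7 s, 3 + -8 s). Solve the linear system for (t, s). Determinant = -107 ≠ 0, so a unique intersection of the containing lines exists. Solution: t = 49/107, s = 44/107 — both in [0, 1], so the segments cross. Intersection point: (94/107, -31/107).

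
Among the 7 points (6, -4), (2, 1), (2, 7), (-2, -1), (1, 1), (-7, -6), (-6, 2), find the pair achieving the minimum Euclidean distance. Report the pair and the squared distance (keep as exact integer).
Pair = ((2, 1), (1, 1)); squared distance = 1

Compute all C(7, 2) = 21 pairwise squared distances (x_i − x_j)² + (y_i − y_j)². The minimum is 1, attained by the pair ((2, 1), (1, 1)).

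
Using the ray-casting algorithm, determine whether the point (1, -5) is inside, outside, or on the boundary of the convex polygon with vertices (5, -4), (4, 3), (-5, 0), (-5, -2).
The point (1, -5) lies strictly outside the polygon

Cast a horizontal ray to the right from the query point and count how many polygon edges it crosses (each edge strictly once or zero times, handled with the usual half-open convention). 
Parity of crossings → even ⇒ outside.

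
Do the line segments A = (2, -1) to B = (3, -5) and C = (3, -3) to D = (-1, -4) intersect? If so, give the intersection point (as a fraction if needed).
Yes; intersection at (43/17, -53/17) (t = 9/17 on AB, s = 2/17 on CD)

Parametrize AB as A + t(B − A) = (2 + 1 t, -1 + -4 t) and CD as C + s(D − C) = (3 + -4 s, -3 + -1 s). Solve the linear system for (t, s). Determinant = 17 ≠ 0, so a unique intersection of the containing lines exists. Solution: t = 9/17, s = 2/17 — both in [0, 1], so the segments cross. Intersection point: (43/17, -53/17).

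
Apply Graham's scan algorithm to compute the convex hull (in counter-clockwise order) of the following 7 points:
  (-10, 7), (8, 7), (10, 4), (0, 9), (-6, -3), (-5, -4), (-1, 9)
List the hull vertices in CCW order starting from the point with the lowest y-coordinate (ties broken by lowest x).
Hull (CCW) = [(-5, -4), (10, 4), (8, 7), (0, 9), (-1, 9), (-10, 7), (-6, -3)]

Graham scan procedure:
  1. Find the pivot p₀ = point with lowest y (tie → lowest x): (-5, -4).
  2. Sort the remaining points by polar angle around p₀.
  3. Walk through sorted points, maintaining a stack; pop the top while the last three entries make a non-left turn (cross product ≤ 0).
  4. Final stack is the convex hull in CCW order: (-5, -4), (10, 4), (8, 7), (0, 9), (-1, 9), (-10, 7), (-6, -3).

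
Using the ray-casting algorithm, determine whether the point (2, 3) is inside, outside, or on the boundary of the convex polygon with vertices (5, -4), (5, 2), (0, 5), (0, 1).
The point (2, 3) lies strictly inside the polygon

Cast a horizontal ray to the right from the query point and count how many polygon edges it crosses (each edge strictly once or zero times, handled with the usual half-open convention). 
Parity of crossings → odd ⇒ inside.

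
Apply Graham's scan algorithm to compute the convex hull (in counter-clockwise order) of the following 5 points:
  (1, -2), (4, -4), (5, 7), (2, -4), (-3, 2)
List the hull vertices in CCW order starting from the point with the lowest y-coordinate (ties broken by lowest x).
Hull (CCW) = [(2, -4), (4, -4), (5, 7), (-3, 2)]

Graham scan procedure:
  1. Find the pivot p₀ = point with lowest y (tie → lowest x): (2, -4).
  2. Sort the remaining points by polar angle around p₀.
  3. Walk through sorted points, maintaining a stack; pop the top while the last three entries make a non-left turn (cross product ≤ 0).
  4. Final stack is the convex hull in CCW order: (2, -4), (4, -4), (5, 7), (-3, 2).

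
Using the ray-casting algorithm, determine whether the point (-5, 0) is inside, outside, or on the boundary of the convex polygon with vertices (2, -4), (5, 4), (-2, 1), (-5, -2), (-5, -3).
The point (-5, 0) lies strictly outside the polygon

Cast a horizontal ray to the right from the query point and count how many polygon edges it crosses (each edge strictly once or zero times, handled with the usual half-open convention). 
Parity of crossings → even ⇒ outside.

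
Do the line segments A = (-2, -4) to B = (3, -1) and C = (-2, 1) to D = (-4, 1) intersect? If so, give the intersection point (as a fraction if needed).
No (intersection of containing lines falls outside at least one segment)

Parametrize and solve: t = 5/3, s = -25/6. At least one of these is outside [0, 1], so the segments do not intersect.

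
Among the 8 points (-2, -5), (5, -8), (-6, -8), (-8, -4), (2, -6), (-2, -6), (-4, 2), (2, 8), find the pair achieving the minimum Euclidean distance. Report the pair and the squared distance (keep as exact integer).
Pair = ((-2, -5), (-2, -6)); squared distance = 1

Compute all C(8, 2) = 28 pairwise squared distances (x_i − x_j)² + (y_i − y_j)². The minimum is 1, attained by the pair ((-2, -5), (-2, -6)).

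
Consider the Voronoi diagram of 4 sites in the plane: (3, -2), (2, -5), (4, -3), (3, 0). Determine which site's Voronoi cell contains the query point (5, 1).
Nearest site = (3, 0)

The Voronoi cell of site s contains exactly those query points closer to s than to any other site. Compute squared distances from q = (5, 1) to each site:
  (3 − 5)² + (0 − 1)² = 5
  (3 − 5)² + (-2 − 1)² = 13
  (4 − 5)² + (-3 − 1)² = 17
  (2 − 5)² + (-5 − 1)² = 45
Minimum is attained by (3, 0), so q lies in its Voronoi cell.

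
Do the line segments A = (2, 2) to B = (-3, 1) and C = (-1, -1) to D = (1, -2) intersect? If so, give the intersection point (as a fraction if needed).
No (intersection of containing lines falls outside at least one segment)

Parametrize and solve: t = 9/7, s = -12/7. At least one of these is outside [0, 1], so the segments do not intersect.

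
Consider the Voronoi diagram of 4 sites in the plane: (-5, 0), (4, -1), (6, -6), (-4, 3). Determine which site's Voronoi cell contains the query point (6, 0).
Nearest site = (4, -1)

The Voronoi cell of site s contains exactly those query points closer to s than to any other site. Compute squared distances from q = (6, 0) to each site:
  (4 − 6)² + (-1 − 0)² = 5
  (6 − 6)² + (-6 − 0)² = 36
  (-4 − 6)² + (3 − 0)² = 109
  (-5 − 6)² + (0 − 0)² = 121
Minimum is attained by (4, -1), so q lies in its Voronoi cell.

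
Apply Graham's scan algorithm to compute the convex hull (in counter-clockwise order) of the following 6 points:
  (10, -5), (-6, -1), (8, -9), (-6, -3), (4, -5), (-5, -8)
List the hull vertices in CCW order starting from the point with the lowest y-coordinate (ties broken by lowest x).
Hull (CCW) = [(8, -9), (10, -5), (-6, -1), (-6, -3), (-5, -8)]

Graham scan procedure:
  1. Find the pivot p₀ = point with lowest y (tie → lowest x): (8, -9).
  2. Sort the remaining points by polar angle around p₀.
  3. Walk through sorted points, maintaining a stack; pop the top while the last three entries make a non-left turn (cross product ≤ 0).
  4. Final stack is the convex hull in CCW order: (8, -9), (10, -5), (-6, -1), (-6, -3), (-5, -8).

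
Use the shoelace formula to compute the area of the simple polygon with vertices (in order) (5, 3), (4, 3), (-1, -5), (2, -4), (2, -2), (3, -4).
Area = 31/2

Shoelace formula: Area = (1/2) |Σ_i (x_i · y_{i+1} − x_{i+1} · y_i)| (indices mod n). Compute each cross term:
  (5)(3) − (4)(3) = 3
  (4)(-5) − (-1)(3) = -17
  (-1)(-4) − (2)(-5) = 14
  (2)(-2) − (2)(-4) = 4
  (2)(-4) − (3)(-2) = -2
  (3)(3) − (5)(-4) = 29
Sum = 31, so (signed) Area = 31/2 = 31/2, |Area| = 31/2.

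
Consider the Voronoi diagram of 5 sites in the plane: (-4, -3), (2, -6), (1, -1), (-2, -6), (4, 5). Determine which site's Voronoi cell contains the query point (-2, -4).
Nearest site = (-2, -6)

The Voronoi cell of site s contains exactly those query points closer to s than to any other site. Compute squared distances from q = (-2, -4) to each site:
  (-2 − -2)² + (-6 − -4)² = 4
  (-4 − -2)² + (-3 − -4)² = 5
  (1 − -2)² + (-1 − -4)² = 18
  (2 − -2)² + (-6 − -4)² = 20
  (4 − -2)² + (5 − -4)² = 117
Minimum is attained by (-2, -6), so q lies in its Voronoi cell.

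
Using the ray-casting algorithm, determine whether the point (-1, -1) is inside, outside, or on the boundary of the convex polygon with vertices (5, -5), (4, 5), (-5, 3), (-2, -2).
The point (-1, -1) lies strictly inside the polygon

Cast a horizontal ray to the right from the query point and count how many polygon edges it crosses (each edge strictly once or zero times, handled with the usual half-open convention). 
Parity of crossings → odd ⇒ inside.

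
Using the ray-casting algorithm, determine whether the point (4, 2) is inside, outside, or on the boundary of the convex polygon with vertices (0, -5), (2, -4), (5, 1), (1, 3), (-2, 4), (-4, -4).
The point (4, 2) lies strictly outside the polygon

Cast a horizontal ray to the right from the query point and count how many polygon edges it crosses (each edge strictly once or zero times, handled with the usual half-open convention). 
Parity of crossings → even ⇒ outside.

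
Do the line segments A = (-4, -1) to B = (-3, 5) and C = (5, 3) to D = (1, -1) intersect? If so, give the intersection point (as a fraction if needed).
No (intersection of containing lines falls outside at least one segment)

Parametrize and solve: t = -1, s = 5/2. At least one of these is outside [0, 1], so the segments do not intersect.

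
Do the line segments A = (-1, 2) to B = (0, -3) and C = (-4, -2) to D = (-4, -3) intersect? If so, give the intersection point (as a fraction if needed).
No (intersection of containing lines falls outside at least one segment)

Parametrize and solve: t = -3, s = -19. At least one of these is outside [0, 1], so the segments do not intersect.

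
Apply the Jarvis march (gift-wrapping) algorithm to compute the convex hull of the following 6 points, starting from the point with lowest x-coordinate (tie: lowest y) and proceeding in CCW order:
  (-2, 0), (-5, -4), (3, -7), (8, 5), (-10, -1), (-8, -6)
Hull (CCW) = [(-10, -1), (-8, -6), (3, -7), (8, 5)]

Jarvis march: at each step, from the current hull vertex p, select the next vertex q as the point such that every other point lies strictly to the left of (or on) the directed line p → q. (Equivalently: for every other point r, the cross product (q − p) × (r − p) ≥ 0.)
Starting point (lowest x, tie lowest y): (-10, -1). Wrap until returning to start. Resulting hull: (-10, -1), (-8, -6), (3, -7), (8, 5).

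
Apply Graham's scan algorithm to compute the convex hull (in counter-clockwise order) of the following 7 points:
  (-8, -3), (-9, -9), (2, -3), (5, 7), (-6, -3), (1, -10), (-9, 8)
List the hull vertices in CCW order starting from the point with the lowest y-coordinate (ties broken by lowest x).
Hull (CCW) = [(1, -10), (5, 7), (-9, 8), (-9, -9)]

Graham scan procedure:
  1. Find the pivot p₀ = point with lowest y (tie → lowest x): (1, -10).
  2. Sort the remaining points by polar angle around p₀.
  3. Walk through sorted points, maintaining a stack; pop the top while the last three entries make a non-left turn (cross product ≤ 0).
  4. Final stack is the convex hull in CCW order: (1, -10), (5, 7), (-9, 8), (-9, -9).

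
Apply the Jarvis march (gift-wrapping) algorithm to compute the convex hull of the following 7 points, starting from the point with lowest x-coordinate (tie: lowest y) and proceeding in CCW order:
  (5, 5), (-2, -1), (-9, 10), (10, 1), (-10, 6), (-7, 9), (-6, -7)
Hull (CCW) = [(-10, 6), (-6, -7), (10, 1), (5, 5), (-9, 10)]

Jarvis march: at each step, from the current hull vertex p, select the next vertex q as the point such that every other point lies strictly to the left of (or on) the directed line p → q. (Equivalently: for every other point r, the cross product (q − p) × (r − p) ≥ 0.)
Starting point (lowest x, tie lowest y): (-10, 6). Wrap until returning to start. Resulting hull: (-10, 6), (-6, -7), (10, 1), (5, 5), (-9, 10).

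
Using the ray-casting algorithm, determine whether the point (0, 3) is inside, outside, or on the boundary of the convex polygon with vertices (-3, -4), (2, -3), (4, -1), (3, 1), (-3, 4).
The point (0, 3) lies strictly outside the polygon

Cast a horizontal ray to the right from the query point and count how many polygon edges it crosses (each edge strictly once or zero times, handled with the usual half-open convention). 
Parity of crossings → even ⇒ outside.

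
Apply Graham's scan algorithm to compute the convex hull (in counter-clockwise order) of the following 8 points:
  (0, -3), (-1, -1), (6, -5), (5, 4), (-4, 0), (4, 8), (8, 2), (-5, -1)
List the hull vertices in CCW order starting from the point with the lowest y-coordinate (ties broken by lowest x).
Hull (CCW) = [(6, -5), (8, 2), (4, 8), (-5, -1), (0, -3)]

Graham scan procedure:
  1. Find the pivot p₀ = point with lowest y (tie → lowest x): (6, -5).
  2. Sort the remaining points by polar angle around p₀.
  3. Walk through sorted points, maintaining a stack; pop the top while the last three entries make a non-left turn (cross product ≤ 0).
  4. Final stack is the convex hull in CCW order: (6, -5), (8, 2), (4, 8), (-5, -1), (0, -3).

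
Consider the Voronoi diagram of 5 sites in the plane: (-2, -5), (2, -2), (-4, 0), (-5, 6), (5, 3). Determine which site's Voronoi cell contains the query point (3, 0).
Nearest site = (2, -2)

The Voronoi cell of site s contains exactly those query points closer to s than to any other site. Compute squared distances from q = (3, 0) to each site:
  (2 − 3)² + (-2 − 0)² = 5
  (5 − 3)² + (3 − 0)² = 13
  (-4 − 3)² + (0 − 0)² = 49
  (-2 − 3)² + (-5 − 0)² = 50
  (-5 − 3)² + (6 − 0)² = 100
Minimum is attained by (2, -2), so q lies in its Voronoi cell.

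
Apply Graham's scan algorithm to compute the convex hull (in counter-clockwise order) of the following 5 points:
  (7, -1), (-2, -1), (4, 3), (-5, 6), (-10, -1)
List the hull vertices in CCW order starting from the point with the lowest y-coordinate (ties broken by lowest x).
Hull (CCW) = [(-10, -1), (7, -1), (4, 3), (-5, 6)]

Graham scan procedure:
  1. Find the pivot p₀ = point with lowest y (tie → lowest x): (-10, -1).
  2. Sort the remaining points by polar angle around p₀.
  3. Walk through sorted points, maintaining a stack; pop the top while the last three entries make a non-left turn (cross product ≤ 0).
  4. Final stack is the convex hull in CCW order: (-10, -1), (7, -1), (4, 3), (-5, 6).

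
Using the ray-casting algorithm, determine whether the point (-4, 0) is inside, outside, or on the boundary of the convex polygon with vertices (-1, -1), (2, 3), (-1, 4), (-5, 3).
The point (-4, 0) lies strictly outside the polygon

Cast a horizontal ray to the right from the query point and count how many polygon edges it crosses (each edge strictly once or zero times, handled with the usual half-open convention). 
Parity of crossings → even ⇒ outside.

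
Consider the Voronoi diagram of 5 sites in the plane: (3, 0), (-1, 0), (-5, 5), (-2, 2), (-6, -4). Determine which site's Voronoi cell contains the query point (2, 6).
Nearest site = (-2, 2)

The Voronoi cell of site s contains exactly those query points closer to s than to any other site. Compute squared distances from q = (2, 6) to each site:
  (-2 − 2)² + (2 − 6)² = 32
  (3 − 2)² + (0 − 6)² = 37
  (-1 − 2)² + (0 − 6)² = 45
  (-5 − 2)² + (5 − 6)² = 50
  (-6 − 2)² + (-4 − 6)² = 164
Minimum is attained by (-2, 2), so q lies in its Voronoi cell.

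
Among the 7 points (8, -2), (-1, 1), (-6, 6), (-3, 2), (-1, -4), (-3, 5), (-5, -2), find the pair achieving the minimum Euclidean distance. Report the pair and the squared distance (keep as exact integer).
Pair = ((-1, 1), (-3, 2)); squared distance = 5

Compute all C(7, 2) = 21 pairwise squared distances (x_i − x_j)² + (y_i − y_j)². The minimum is 5, attained by the pair ((-1, 1), (-3, 2)).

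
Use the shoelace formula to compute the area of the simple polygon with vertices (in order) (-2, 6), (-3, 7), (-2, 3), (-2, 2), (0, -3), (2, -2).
Area = 31/2

Shoelace formula: Area = (1/2) |Σ_i (x_i · y_{i+1} − x_{i+1} · y_i)| (indices mod n). Compute each cross term:
  (-2)(7) − (-3)(6) = 4
  (-3)(3) − (-2)(7) = 5
  (-2)(2) − (-2)(3) = 2
  (-2)(-3) − (0)(2) = 6
  (0)(-2) − (2)(-3) = 6
  (2)(6) − (-2)(-2) = 8
Sum = 31, so (signed) Area = 31/2 = 31/2, |Area| = 31/2.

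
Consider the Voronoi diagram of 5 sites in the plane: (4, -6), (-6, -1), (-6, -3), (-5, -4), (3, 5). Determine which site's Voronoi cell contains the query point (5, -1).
Nearest site = (4, -6)

The Voronoi cell of site s contains exactly those query points closer to s than to any other site. Compute squared distances from q = (5, -1) to each site:
  (4 − 5)² + (-6 − -1)² = 26
  (3 − 5)² + (5 − -1)² = 40
  (-5 − 5)² + (-4 − -1)² = 109
  (-6 − 5)² + (-1 − -1)² = 121
  (-6 − 5)² + (-3 − -1)² = 125
Minimum is attained by (4, -6), so q lies in its Voronoi cell.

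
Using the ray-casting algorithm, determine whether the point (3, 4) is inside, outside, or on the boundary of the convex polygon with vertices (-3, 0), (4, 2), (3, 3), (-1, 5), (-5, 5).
The point (3, 4) lies strictly outside the polygon

Cast a horizontal ray to the right from the query point and count how many polygon edges it crosses (each edge strictly once or zero times, handled with the usual half-open convention). 
Parity of crossings → even ⇒ outside.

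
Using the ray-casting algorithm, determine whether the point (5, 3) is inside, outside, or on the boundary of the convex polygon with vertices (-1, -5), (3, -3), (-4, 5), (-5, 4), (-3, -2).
The point (5, 3) lies strictly outside the polygon

Cast a horizontal ray to the right from the query point and count how many polygon edges it crosses (each edge strictly once or zero times, handled with the usual half-open convention). 
Parity of crossings → even ⇒ outside.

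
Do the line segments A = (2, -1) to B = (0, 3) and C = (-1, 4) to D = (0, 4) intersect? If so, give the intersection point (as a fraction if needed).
No (intersection of containing lines falls outside at least one segment)

Parametrize and solve: t = 5/4, s = 1/2. At least one of these is outside [0, 1], so the segments do not intersect.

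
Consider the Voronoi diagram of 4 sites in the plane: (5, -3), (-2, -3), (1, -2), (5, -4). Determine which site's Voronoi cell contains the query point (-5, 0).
Nearest site = (-2, -3)

The Voronoi cell of site s contains exactly those query points closer to s than to any other site. Compute squared distances from q = (-5, 0) to each site:
  (-2 − -5)² + (-3 − 0)² = 18
  (1 − -5)² + (-2 − 0)² = 40
  (5 − -5)² + (-3 − 0)² = 109
  (5 − -5)² + (-4 − 0)² = 116
Minimum is attained by (-2, -3), so q lies in its Voronoi cell.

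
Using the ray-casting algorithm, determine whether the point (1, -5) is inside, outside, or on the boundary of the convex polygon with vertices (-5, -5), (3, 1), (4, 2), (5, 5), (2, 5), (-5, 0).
The point (1, -5) lies strictly outside the polygon

Cast a horizontal ray to the right from the query point and count how many polygon edges it crosses (each edge strictly once or zero times, handled with the usual half-open convention). 
Parity of crossings → even ⇒ outside.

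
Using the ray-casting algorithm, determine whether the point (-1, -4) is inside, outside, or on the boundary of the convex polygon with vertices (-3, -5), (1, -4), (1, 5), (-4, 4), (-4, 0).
The point (-1, -4) lies strictly inside the polygon

Cast a horizontal ray to the right from the query point and count how many polygon edges it crosses (each edge strictly once or zero times, handled with the usual half-open convention). 
Parity of crossings → odd ⇒ inside.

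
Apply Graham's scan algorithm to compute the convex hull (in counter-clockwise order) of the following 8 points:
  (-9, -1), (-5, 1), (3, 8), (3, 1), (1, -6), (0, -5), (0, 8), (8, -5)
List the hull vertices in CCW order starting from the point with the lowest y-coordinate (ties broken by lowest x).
Hull (CCW) = [(1, -6), (8, -5), (3, 8), (0, 8), (-9, -1)]

Graham scan procedure:
  1. Find the pivot p₀ = point with lowest y (tie → lowest x): (1, -6).
  2. Sort the remaining points by polar angle around p₀.
  3. Walk through sorted points, maintaining a stack; pop the top while the last three entries make a non-left turn (cross product ≤ 0).
  4. Final stack is the convex hull in CCW order: (1, -6), (8, -5), (3, 8), (0, 8), (-9, -1).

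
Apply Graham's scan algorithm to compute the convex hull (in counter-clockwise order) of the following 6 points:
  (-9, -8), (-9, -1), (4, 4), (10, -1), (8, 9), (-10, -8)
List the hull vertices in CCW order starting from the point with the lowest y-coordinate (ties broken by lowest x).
Hull (CCW) = [(-10, -8), (-9, -8), (10, -1), (8, 9), (-9, -1)]

Graham scan procedure:
  1. Find the pivot p₀ = point with lowest y (tie → lowest x): (-10, -8).
  2. Sort the remaining points by polar angle around p₀.
  3. Walk through sorted points, maintaining a stack; pop the top while the last three entries make a non-left turn (cross product ≤ 0).
  4. Final stack is the convex hull in CCW order: (-10, -8), (-9, -8), (10, -1), (8, 9), (-9, -1).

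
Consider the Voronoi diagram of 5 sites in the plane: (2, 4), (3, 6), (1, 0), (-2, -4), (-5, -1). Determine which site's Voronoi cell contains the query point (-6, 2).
Nearest site = (-5, -1)

The Voronoi cell of site s contains exactly those query points closer to s than to any other site. Compute squared distances from q = (-6, 2) to each site:
  (-5 − -6)² + (-1 − 2)² = 10
  (-2 − -6)² + (-4 − 2)² = 52
  (1 − -6)² + (0 − 2)² = 53
  (2 − -6)² + (4 − 2)² = 68
  (3 − -6)² + (6 − 2)² = 97
Minimum is attained by (-5, -1), so q lies in its Voronoi cell.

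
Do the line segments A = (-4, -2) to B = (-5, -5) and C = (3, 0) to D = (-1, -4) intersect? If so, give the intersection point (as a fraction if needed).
No (intersection of containing lines falls outside at least one segment)

Parametrize and solve: t = 5/2, s = 19/8. At least one of these is outside [0, 1], so the segments do not intersect.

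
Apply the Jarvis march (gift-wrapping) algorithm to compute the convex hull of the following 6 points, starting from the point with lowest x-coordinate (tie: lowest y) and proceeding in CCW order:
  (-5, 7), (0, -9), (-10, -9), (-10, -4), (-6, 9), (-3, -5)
Hull (CCW) = [(-10, -9), (0, -9), (-5, 7), (-6, 9), (-10, -4)]

Jarvis march: at each step, from the current hull vertex p, select the next vertex q as the point such that every other point lies strictly to the left of (or on) the directed line p → q. (Equivalently: for every other point r, the cross product (q − p) × (r − p) ≥ 0.)
Starting point (lowest x, tie lowest y): (-10, -9). Wrap until returning to start. Resulting hull: (-10, -9), (0, -9), (-5, 7), (-6, 9), (-10, -4).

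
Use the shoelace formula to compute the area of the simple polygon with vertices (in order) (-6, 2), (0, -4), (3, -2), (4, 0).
Area = 26

Shoelace formula: Area = (1/2) |Σ_i (x_i · y_{i+1} − x_{i+1} · y_i)| (indices mod n). Compute each cross term:
  (-6)(-4) − (0)(2) = 24
  (0)(-2) − (3)(-4) = 12
  (3)(0) − (4)(-2) = 8
  (4)(2) − (-6)(0) = 8
Sum = 52, so (signed) Area = 52/2 = 26, |Area| = 26.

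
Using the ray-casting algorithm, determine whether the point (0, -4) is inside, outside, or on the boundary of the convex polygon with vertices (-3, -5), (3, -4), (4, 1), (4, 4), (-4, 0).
The point (0, -4) lies strictly inside the polygon

Cast a horizontal ray to the right from the query point and count how many polygon edges it crosses (each edge strictly once or zero times, handled with the usual half-open convention). 
Parity of crossings → odd ⇒ inside.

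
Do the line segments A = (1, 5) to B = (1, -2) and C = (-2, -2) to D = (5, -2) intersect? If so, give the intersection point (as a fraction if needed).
Yes; intersection at (1, -2) (t = 1 on AB, s = 3/7 on CD)

Parametrize AB as A + t(B − A) = (1 + 0 t, 5 + -7 t) and CD as C + s(D − C) = (-2 + 7 s, -2 + 0 s). Solve the linear system for (t, s). Determinant = -49 ≠ 0, so a unique intersection of the containing lines exists. Solution: t = 1, s = 3/7 — both in [0, 1], so the segments cross. Intersection point: (1, -2).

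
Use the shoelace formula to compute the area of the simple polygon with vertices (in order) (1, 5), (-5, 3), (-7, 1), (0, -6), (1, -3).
Area = 50

Shoelace formula: Area = (1/2) |Σ_i (x_i · y_{i+1} − x_{i+1} · y_i)| (indices mod n). Compute each cross term:
  (1)(3) − (-5)(5) = 28
  (-5)(1) − (-7)(3) = 16
  (-7)(-6) − (0)(1) = 42
  (0)(-3) − (1)(-6) = 6
  (1)(5) − (1)(-3) = 8
Sum = 100, so (signed) Area = 100/2 = 50, |Area| = 50.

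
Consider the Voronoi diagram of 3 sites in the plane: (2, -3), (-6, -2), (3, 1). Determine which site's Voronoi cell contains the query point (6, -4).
Nearest site = (2, -3)

The Voronoi cell of site s contains exactly those query points closer to s than to any other site. Compute squared distances from q = (6, -4) to each site:
  (2 − 6)² + (-3 − -4)² = 17
  (3 − 6)² + (1 − -4)² = 34
  (-6 − 6)² + (-2 − -4)² = 148
Minimum is attained by (2, -3), so q lies in its Voronoi cell.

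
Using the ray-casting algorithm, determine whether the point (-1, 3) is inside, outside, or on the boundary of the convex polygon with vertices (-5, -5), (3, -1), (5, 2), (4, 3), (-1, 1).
The point (-1, 3) lies strictly outside the polygon

Cast a horizontal ray to the right from the query point and count how many polygon edges it crosses (each edge strictly once or zero times, handled with the usual half-open convention). 
Parity of crossings → even ⇒ outside.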